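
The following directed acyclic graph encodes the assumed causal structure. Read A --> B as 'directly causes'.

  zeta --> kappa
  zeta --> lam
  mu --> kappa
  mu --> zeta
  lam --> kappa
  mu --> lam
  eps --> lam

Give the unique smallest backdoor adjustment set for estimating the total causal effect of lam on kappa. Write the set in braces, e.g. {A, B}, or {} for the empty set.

{mu, zeta}

Variables eligible for adjustment (non-descendants of lam, excluding lam and kappa): {eps, mu, zeta}.
Backdoor paths from lam to kappa:
  P1: lam <- mu -> zeta -> kappa
  P2: lam <- mu -> kappa
  P3: lam <- zeta <- mu -> kappa
  P4: lam <- zeta -> kappa
The empty set is not sufficient: P1 (lam <- mu -> zeta -> kappa) has no collider blocking it and no conditioned non-collider, so it is open.
Try {mu, zeta}:
  P1: blocked at fork node mu ∈ conditioning set.
  P2: blocked at fork node mu ∈ conditioning set.
  P3: blocked at chain node zeta ∈ conditioning set.
  P4: blocked at fork node zeta ∈ conditioning set.
{mu, zeta} contains no descendant of lam and blocks every backdoor path.
Every element of {mu, zeta} is needed (dropping mu leaves P2 open; dropping zeta leaves P4 open), so no proper subset is valid.
Among all size-2 subsets of the eligible variables, only {mu, zeta} blocks every backdoor path, so it is the unique smallest valid adjustment set.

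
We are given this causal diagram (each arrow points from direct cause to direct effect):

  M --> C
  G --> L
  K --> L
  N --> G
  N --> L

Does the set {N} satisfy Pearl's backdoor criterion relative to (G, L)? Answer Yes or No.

Yes

Backdoor paths from G to L (paths whose first edge points into G):
  P1: G <- N -> L
Condition 1 (no descendant of G in the set): holds — descendants of G are {L}; none are in {N}.
Condition 2 (every backdoor path blocked by {N}):
  P1: blocked at fork node N ∈ conditioning set.
{N} satisfies the backdoor criterion.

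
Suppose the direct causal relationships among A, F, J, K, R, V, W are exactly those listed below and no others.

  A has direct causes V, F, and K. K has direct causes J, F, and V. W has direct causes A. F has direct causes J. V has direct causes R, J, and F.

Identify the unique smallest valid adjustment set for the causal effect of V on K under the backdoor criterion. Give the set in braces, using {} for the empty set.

Variables eligible for adjustment (non-descendants of V, excluding V and K): {F, J, R}.
Backdoor paths from V to K:
  P1: V <- J -> F -> K
  P2: V <- J -> F -> A <- K
  P3: V <- J -> K
  P4: V <- F <- J -> K
  P5: V <- F -> K
  P6: V <- F -> A <- K
The empty set is not sufficient: P1 (V <- J -> F -> K) has no collider blocking it and no conditioned non-collider, so it is open.
Try {F, J}:
  P1: blocked at fork node J ∈ conditioning set.
  P2: blocked at fork node J ∈ conditioning set.
  P3: blocked at fork node J ∈ conditioning set.
  P4: blocked at chain node F ∈ conditioning set.
  P5: blocked at fork node F ∈ conditioning set.
  P6: blocked at fork node F ∈ conditioning set.
{F, J} contains no descendant of V and blocks every backdoor path.
Every element of {F, J} is needed (dropping F leaves P5 open; dropping J leaves P3 open), so no proper subset is valid.
Among all size-2 subsets of the eligible variables, only {F, J} blocks every backdoor path, so it is the unique smallest valid adjustment set.

{F, J}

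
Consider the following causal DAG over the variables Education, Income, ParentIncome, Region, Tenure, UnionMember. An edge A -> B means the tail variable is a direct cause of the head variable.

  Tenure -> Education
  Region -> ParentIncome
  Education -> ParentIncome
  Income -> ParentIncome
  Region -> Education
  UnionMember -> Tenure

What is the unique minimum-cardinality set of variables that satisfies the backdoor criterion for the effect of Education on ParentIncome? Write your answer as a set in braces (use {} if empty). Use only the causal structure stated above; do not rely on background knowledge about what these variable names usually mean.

{Region}

Variables eligible for adjustment (non-descendants of Education, excluding Education and ParentIncome): {Income, Region, Tenure, UnionMember}.
Backdoor paths from Education to ParentIncome:
  P1: Education <- Region -> ParentIncome
The empty set is not sufficient: P1 (Education <- Region -> ParentIncome) has no collider blocking it and no conditioned non-collider, so it is open.
Try {Region}:
  P1: blocked at fork node Region ∈ conditioning set.
{Region} contains no descendant of Education and blocks every backdoor path.
No other singleton works — e.g. {Income} leaves P1 open — so {Region} is the unique smallest valid adjustment set.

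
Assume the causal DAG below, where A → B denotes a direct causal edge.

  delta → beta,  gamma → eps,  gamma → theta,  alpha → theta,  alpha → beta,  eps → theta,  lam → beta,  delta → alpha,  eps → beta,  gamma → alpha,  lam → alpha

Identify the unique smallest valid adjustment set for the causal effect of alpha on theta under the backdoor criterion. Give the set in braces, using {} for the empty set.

Variables eligible for adjustment (non-descendants of alpha, excluding alpha and theta): {delta, eps, gamma, lam}.
Backdoor paths from alpha to theta:
  P1: alpha <- gamma -> eps -> theta
  P2: alpha <- gamma -> theta
  P3: alpha <- delta -> beta <- eps <- gamma -> theta
  P4: alpha <- delta -> beta <- eps -> theta
  P5: alpha <- lam -> beta <- eps <- gamma -> theta
  P6: alpha <- lam -> beta <- eps -> theta
The empty set is not sufficient: P1 (alpha <- gamma -> eps -> theta) has no collider blocking it and no conditioned non-collider, so it is open.
Try {gamma}:
  P1: blocked at fork node gamma ∈ conditioning set.
  P2: blocked at fork node gamma ∈ conditioning set.
  P3: blocked at collider beta (neither it nor any descendant is in the conditioning set).
  P4: blocked at collider beta (neither it nor any descendant is in the conditioning set).
  P5: blocked at collider beta (neither it nor any descendant is in the conditioning set).
  P6: blocked at collider beta (neither it nor any descendant is in the conditioning set).
{gamma} contains no descendant of alpha and blocks every backdoor path.
No other singleton works — e.g. {delta} leaves P1 open — so {gamma} is the unique smallest valid adjustment set.

{gamma}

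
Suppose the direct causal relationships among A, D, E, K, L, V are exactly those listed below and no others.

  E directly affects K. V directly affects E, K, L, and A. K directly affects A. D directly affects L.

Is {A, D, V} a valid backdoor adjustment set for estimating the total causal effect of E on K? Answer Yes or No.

No

Backdoor paths from E to K (paths whose first edge points into E):
  P1: E <- V -> K
  P2: E <- V -> A <- K
Condition 1 (no descendant of E in the set): FAILS — A is a descendant of E.
Condition 2 (every backdoor path blocked by {A, D, V}):
  P1: blocked at fork node V ∈ conditioning set.
  P2: blocked at fork node V ∈ conditioning set.
{A, D, V} does not satisfy the backdoor criterion.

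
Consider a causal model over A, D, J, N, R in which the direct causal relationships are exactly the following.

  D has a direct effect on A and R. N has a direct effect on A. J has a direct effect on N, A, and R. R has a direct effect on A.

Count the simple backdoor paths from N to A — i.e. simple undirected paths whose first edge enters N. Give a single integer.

A backdoor path from N to A is any simple undirected path whose first edge points into N (i.e. leaves N via a parent).
Parents of N: {J}.
Enumerating:
  P1: N <- J -> R <- D -> A
  P2: N <- J -> R -> A
  P3: N <- J -> A
That exhausts the simple backdoor paths. Count: 3.

3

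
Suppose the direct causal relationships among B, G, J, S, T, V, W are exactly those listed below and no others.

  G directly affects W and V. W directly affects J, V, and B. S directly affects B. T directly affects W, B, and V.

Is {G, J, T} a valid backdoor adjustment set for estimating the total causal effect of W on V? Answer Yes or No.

Backdoor paths from W to V (paths whose first edge points into W):
  P1: W <- T -> V
  P2: W <- G -> V
Condition 1 (no descendant of W in the set): FAILS — J is a descendant of W.
Condition 2 (every backdoor path blocked by {G, J, T}):
  P1: blocked at fork node T ∈ conditioning set.
  P2: blocked at fork node G ∈ conditioning set.
{G, J, T} does not satisfy the backdoor criterion.

No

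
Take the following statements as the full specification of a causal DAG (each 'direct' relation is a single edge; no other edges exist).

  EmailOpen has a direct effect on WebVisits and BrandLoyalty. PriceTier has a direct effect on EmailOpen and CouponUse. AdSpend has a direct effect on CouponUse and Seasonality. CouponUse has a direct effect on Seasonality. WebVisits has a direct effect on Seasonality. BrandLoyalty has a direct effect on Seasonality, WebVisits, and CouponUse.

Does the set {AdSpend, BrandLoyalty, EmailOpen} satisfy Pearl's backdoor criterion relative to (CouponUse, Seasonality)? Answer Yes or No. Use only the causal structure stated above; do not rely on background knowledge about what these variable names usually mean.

Backdoor paths from CouponUse to Seasonality (paths whose first edge points into CouponUse):
  P1: CouponUse <- PriceTier -> EmailOpen -> BrandLoyalty -> WebVisits -> Seasonality
  P2: CouponUse <- PriceTier -> EmailOpen -> BrandLoyalty -> Seasonality
  P3: CouponUse <- PriceTier -> EmailOpen -> WebVisits <- BrandLoyalty -> Seasonality
  P4: CouponUse <- PriceTier -> EmailOpen -> WebVisits -> Seasonality
  P5: CouponUse <- BrandLoyalty <- EmailOpen -> WebVisits -> Seasonality
  P6: CouponUse <- BrandLoyalty -> WebVisits -> Seasonality
  P7: CouponUse <- BrandLoyalty -> Seasonality
  P8: CouponUse <- AdSpend -> Seasonality
Condition 1 (no descendant of CouponUse in the set): holds — descendants of CouponUse are {Seasonality}; none are in {AdSpend, BrandLoyalty, EmailOpen}.
Condition 2 (every backdoor path blocked by {AdSpend, BrandLoyalty, EmailOpen}):
  P1: blocked at chain node EmailOpen ∈ conditioning set.
  P2: blocked at chain node EmailOpen ∈ conditioning set.
  P3: blocked at chain node EmailOpen ∈ conditioning set.
  P4: blocked at chain node EmailOpen ∈ conditioning set.
  P5: blocked at chain node BrandLoyalty ∈ conditioning set.
  P6: blocked at fork node BrandLoyalty ∈ conditioning set.
  P7: blocked at fork node BrandLoyalty ∈ conditioning set.
  P8: blocked at fork node AdSpend ∈ conditioning set.
{AdSpend, BrandLoyalty, EmailOpen} satisfies the backdoor criterion.

Yes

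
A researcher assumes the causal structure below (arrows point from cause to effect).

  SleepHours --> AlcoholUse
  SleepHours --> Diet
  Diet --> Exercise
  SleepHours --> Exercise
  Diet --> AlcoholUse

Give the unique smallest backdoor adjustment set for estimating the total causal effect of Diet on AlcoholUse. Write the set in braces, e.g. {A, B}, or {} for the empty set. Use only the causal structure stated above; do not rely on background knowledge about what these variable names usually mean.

{SleepHours}

Variables eligible for adjustment (non-descendants of Diet, excluding Diet and AlcoholUse): {SleepHours}.
Backdoor paths from Diet to AlcoholUse:
  P1: Diet <- SleepHours -> AlcoholUse
The empty set is not sufficient: P1 (Diet <- SleepHours -> AlcoholUse) has no collider blocking it and no conditioned non-collider, so it is open.
Try {SleepHours}:
  P1: blocked at fork node SleepHours ∈ conditioning set.
{SleepHours} contains no descendant of Diet and blocks every backdoor path.
{SleepHours} is the unique smallest valid adjustment set.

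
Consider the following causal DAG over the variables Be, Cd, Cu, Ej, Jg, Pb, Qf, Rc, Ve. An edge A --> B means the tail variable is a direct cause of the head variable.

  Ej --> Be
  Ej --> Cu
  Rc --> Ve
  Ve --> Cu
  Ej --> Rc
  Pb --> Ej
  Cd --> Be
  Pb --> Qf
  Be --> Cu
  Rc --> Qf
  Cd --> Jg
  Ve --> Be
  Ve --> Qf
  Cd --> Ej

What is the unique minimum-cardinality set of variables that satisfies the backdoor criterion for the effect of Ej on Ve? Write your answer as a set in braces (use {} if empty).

Variables eligible for adjustment (non-descendants of Ej, excluding Ej and Ve): {Cd, Jg, Pb}.
Backdoor paths from Ej to Ve:
  P1: Ej <- Pb -> Qf <- Rc -> Ve
  P2: Ej <- Pb -> Qf <- Ve
  P3: Ej <- Cd -> Be <- Ve
  P4: Ej <- Cd -> Be -> Cu <- Ve
Each backdoor path contains an unconditioned collider, so every path is already blocked with the empty conditioning set:
  P1: blocked at collider Qf (neither it nor any descendant is in the conditioning set).
  P2: blocked at collider Qf (neither it nor any descendant is in the conditioning set).
  P3: blocked at collider Be (neither it nor any descendant is in the conditioning set).
  P4: blocked at collider Cu (neither it nor any descendant is in the conditioning set).
The empty set is therefore the unique smallest valid set.

{}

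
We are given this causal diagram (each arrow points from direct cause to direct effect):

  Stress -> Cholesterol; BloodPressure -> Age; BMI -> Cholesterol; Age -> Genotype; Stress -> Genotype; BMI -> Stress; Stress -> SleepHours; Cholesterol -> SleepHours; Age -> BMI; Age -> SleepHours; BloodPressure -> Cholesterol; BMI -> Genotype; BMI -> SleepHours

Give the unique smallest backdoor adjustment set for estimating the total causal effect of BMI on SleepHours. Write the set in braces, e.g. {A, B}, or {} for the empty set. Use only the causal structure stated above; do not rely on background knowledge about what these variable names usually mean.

{Age}

Variables eligible for adjustment (non-descendants of BMI, excluding BMI and SleepHours): {Age, BloodPressure}.
Backdoor paths from BMI to SleepHours:
  P1: BMI <- Age <- BloodPressure -> Cholesterol <- Stress -> SleepHours
  P2: BMI <- Age <- BloodPressure -> Cholesterol -> SleepHours
  P3: BMI <- Age -> Genotype <- Stress -> Cholesterol -> SleepHours
  P4: BMI <- Age -> Genotype <- Stress -> SleepHours
  P5: BMI <- Age -> SleepHours
The empty set is not sufficient: P2 (BMI <- Age <- BloodPressure -> Cholesterol -> SleepHours) has no collider blocking it and no conditioned non-collider, so it is open.
Try {Age}:
  P1: blocked at chain node Age ∈ conditioning set.
  P2: blocked at chain node Age ∈ conditioning set.
  P3: blocked at fork node Age ∈ conditioning set.
  P4: blocked at fork node Age ∈ conditioning set.
  P5: blocked at fork node Age ∈ conditioning set.
{Age} contains no descendant of BMI and blocks every backdoor path.
No other singleton works — e.g. {BloodPressure} leaves P5 open — so {Age} is the unique smallest valid adjustment set.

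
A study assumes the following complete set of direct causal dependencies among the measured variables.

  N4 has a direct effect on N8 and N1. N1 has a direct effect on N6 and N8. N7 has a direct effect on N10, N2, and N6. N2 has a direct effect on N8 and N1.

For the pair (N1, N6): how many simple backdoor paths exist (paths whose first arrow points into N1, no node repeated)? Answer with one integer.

2

A backdoor path from N1 to N6 is any simple undirected path whose first edge points into N1 (i.e. leaves N1 via a parent).
Parents of N1: {N2, N4}.
Enumerating:
  P1: N1 <- N4 -> N8 <- N2 <- N7 -> N6
  P2: N1 <- N2 <- N7 -> N6
That exhausts the simple backdoor paths. Count: 2.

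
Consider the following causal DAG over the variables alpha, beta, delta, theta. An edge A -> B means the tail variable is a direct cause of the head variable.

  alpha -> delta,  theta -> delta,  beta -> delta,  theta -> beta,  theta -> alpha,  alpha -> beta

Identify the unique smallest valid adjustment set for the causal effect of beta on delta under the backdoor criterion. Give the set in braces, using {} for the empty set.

Variables eligible for adjustment (non-descendants of beta, excluding beta and delta): {alpha, theta}.
Backdoor paths from beta to delta:
  P1: beta <- theta -> alpha -> delta
  P2: beta <- theta -> delta
  P3: beta <- alpha <- theta -> delta
  P4: beta <- alpha -> delta
The empty set is not sufficient: P1 (beta <- theta -> alpha -> delta) has no collider blocking it and no conditioned non-collider, so it is open.
Try {alpha, theta}:
  P1: blocked at fork node theta ∈ conditioning set.
  P2: blocked at fork node theta ∈ conditioning set.
  P3: blocked at chain node alpha ∈ conditioning set.
  P4: blocked at fork node alpha ∈ conditioning set.
{alpha, theta} contains no descendant of beta and blocks every backdoor path.
Every element of {alpha, theta} is needed (dropping alpha leaves P4 open; dropping theta leaves P2 open), so no proper subset is valid.
Among all size-2 subsets of the eligible variables, only {alpha, theta} blocks every backdoor path, so it is the unique smallest valid adjustment set.

{alpha, theta}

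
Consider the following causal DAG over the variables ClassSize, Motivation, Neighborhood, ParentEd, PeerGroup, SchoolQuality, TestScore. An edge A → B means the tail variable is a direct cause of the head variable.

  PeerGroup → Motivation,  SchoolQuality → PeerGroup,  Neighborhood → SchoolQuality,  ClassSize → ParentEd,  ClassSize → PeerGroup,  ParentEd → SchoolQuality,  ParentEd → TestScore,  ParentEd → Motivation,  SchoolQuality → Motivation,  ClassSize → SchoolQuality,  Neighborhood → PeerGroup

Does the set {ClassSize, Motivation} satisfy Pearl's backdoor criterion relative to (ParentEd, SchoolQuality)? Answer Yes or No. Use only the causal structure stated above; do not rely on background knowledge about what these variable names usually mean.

No

Backdoor paths from ParentEd to SchoolQuality (paths whose first edge points into ParentEd):
  P1: ParentEd <- ClassSize -> SchoolQuality
  P2: ParentEd <- ClassSize -> PeerGroup <- Neighborhood -> SchoolQuality
  P3: ParentEd <- ClassSize -> PeerGroup <- SchoolQuality
  P4: ParentEd <- ClassSize -> PeerGroup -> Motivation <- SchoolQuality
Condition 1 (no descendant of ParentEd in the set): FAILS — Motivation is a descendant of ParentEd.
Condition 2 (every backdoor path blocked by {ClassSize, Motivation}):
  P1: blocked at fork node ClassSize ∈ conditioning set.
  P2: blocked at fork node ClassSize ∈ conditioning set.
  P3: blocked at fork node ClassSize ∈ conditioning set.
  P4: blocked at fork node ClassSize ∈ conditioning set.
{ClassSize, Motivation} does not satisfy the backdoor criterion.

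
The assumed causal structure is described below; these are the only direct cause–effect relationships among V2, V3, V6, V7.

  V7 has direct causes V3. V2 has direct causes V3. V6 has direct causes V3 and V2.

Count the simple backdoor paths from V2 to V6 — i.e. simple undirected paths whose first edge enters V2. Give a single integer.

A backdoor path from V2 to V6 is any simple undirected path whose first edge points into V2 (i.e. leaves V2 via a parent).
Parents of V2: {V3}.
Enumerating:
  P1: V2 <- V3 -> V6
That exhausts the simple backdoor paths. Count: 1.

1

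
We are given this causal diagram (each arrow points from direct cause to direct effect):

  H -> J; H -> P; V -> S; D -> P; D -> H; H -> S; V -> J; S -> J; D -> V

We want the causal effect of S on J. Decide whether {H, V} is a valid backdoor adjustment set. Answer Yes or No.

Backdoor paths from S to J (paths whose first edge points into S):
  P1: S <- H <- D -> V -> J
  P2: S <- H -> J
  P3: S <- H -> P <- D -> V -> J
  P4: S <- V <- D -> H -> J
  P5: S <- V <- D -> P <- H -> J
  P6: S <- V -> J
Condition 1 (no descendant of S in the set): holds — descendants of S are {J}; none are in {H, V}.
Condition 2 (every backdoor path blocked by {H, V}):
  P1: blocked at chain node H ∈ conditioning set.
  P2: blocked at fork node H ∈ conditioning set.
  P3: blocked at fork node H ∈ conditioning set.
  P4: blocked at chain node V ∈ conditioning set.
  P5: blocked at chain node V ∈ conditioning set.
  P6: blocked at fork node V ∈ conditioning set.
{H, V} satisfies the backdoor criterion.

Yes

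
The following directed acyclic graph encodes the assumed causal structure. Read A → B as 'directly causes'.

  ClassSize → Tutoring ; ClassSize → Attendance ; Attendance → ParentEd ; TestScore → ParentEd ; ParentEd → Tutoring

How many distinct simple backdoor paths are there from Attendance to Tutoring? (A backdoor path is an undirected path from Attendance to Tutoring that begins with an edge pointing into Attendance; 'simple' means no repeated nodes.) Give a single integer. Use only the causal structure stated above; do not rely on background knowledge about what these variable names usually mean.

1

A backdoor path from Attendance to Tutoring is any simple undirected path whose first edge points into Attendance (i.e. leaves Attendance via a parent).
Parents of Attendance: {ClassSize}.
Enumerating:
  P1: Attendance <- ClassSize -> Tutoring
That exhausts the simple backdoor paths. Count: 1.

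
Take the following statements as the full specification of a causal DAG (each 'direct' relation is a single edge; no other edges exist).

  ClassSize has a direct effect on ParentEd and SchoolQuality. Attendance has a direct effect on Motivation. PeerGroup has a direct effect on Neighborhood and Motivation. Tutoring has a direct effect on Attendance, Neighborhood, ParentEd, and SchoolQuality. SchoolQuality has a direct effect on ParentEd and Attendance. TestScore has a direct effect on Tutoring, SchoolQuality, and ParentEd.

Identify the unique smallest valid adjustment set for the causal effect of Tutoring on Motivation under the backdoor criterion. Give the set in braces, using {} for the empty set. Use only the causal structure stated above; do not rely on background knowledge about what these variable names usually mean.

{TestScore}

Variables eligible for adjustment (non-descendants of Tutoring, excluding Tutoring and Motivation): {ClassSize, PeerGroup, TestScore}.
Backdoor paths from Tutoring to Motivation:
  P1: Tutoring <- TestScore -> SchoolQuality -> Attendance -> Motivation
  P2: Tutoring <- TestScore -> ParentEd <- ClassSize -> SchoolQuality -> Attendance -> Motivation
  P3: Tutoring <- TestScore -> ParentEd <- SchoolQuality -> Attendance -> Motivation
The empty set is not sufficient: P1 (Tutoring <- TestScore -> SchoolQuality -> Attendance -> Motivation) has no collider blocking it and no conditioned non-collider, so it is open.
Try {TestScore}:
  P1: blocked at fork node TestScore ∈ conditioning set.
  P2: blocked at fork node TestScore ∈ conditioning set.
  P3: blocked at fork node TestScore ∈ conditioning set.
{TestScore} contains no descendant of Tutoring and blocks every backdoor path.
No other singleton works — e.g. {ClassSize} leaves P1 open — so {TestScore} is the unique smallest valid adjustment set.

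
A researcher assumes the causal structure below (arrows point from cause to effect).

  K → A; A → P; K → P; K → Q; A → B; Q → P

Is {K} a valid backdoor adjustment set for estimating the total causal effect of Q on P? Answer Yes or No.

Yes

Backdoor paths from Q to P (paths whose first edge points into Q):
  P1: Q <- K -> A -> P
  P2: Q <- K -> P
Condition 1 (no descendant of Q in the set): holds — descendants of Q are {P}; none are in {K}.
Condition 2 (every backdoor path blocked by {K}):
  P1: blocked at fork node K ∈ conditioning set.
  P2: blocked at fork node K ∈ conditioning set.
{K} satisfies the backdoor criterion.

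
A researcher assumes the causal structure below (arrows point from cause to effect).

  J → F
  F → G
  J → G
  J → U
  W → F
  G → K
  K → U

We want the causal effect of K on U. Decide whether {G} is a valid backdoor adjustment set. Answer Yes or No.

Yes

Backdoor paths from K to U (paths whose first edge points into K):
  P1: K <- G <- J -> U
  P2: K <- G <- F <- J -> U
Condition 1 (no descendant of K in the set): holds — descendants of K are {U}; none are in {G}.
Condition 2 (every backdoor path blocked by {G}):
  P1: blocked at chain node G ∈ conditioning set.
  P2: blocked at chain node G ∈ conditioning set.
{G} satisfies the backdoor criterion.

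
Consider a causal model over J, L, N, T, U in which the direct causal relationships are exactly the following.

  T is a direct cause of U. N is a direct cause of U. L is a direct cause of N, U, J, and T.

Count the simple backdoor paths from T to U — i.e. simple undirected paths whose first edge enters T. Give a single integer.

A backdoor path from T to U is any simple undirected path whose first edge points into T (i.e. leaves T via a parent).
Parents of T: {L}.
Enumerating:
  P1: T <- L -> N -> U
  P2: T <- L -> U
That exhausts the simple backdoor paths. Count: 2.

2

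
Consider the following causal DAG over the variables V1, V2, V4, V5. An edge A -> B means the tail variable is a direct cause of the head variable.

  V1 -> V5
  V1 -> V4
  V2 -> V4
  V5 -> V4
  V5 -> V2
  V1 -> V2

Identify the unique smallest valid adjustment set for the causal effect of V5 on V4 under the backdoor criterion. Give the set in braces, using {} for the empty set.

Variables eligible for adjustment (non-descendants of V5, excluding V5 and V4): {V1}.
Backdoor paths from V5 to V4:
  P1: V5 <- V1 -> V2 -> V4
  P2: V5 <- V1 -> V4
The empty set is not sufficient: P1 (V5 <- V1 -> V2 -> V4) has no collider blocking it and no conditioned non-collider, so it is open.
Try {V1}:
  P1: blocked at fork node V1 ∈ conditioning set.
  P2: blocked at fork node V1 ∈ conditioning set.
{V1} contains no descendant of V5 and blocks every backdoor path.
{V1} is the unique smallest valid adjustment set.

{V1}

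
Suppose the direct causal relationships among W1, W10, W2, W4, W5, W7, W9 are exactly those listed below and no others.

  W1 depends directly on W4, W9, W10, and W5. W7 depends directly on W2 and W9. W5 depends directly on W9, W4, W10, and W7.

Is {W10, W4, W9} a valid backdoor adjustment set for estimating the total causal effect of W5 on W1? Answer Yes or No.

Yes

Backdoor paths from W5 to W1 (paths whose first edge points into W5):
  P1: W5 <- W9 -> W1
  P2: W5 <- W7 <- W9 -> W1
  P3: W5 <- W4 -> W1
  P4: W5 <- W10 -> W1
Condition 1 (no descendant of W5 in the set): holds — descendants of W5 are {W1}; none are in {W10, W4, W9}.
Condition 2 (every backdoor path blocked by {W10, W4, W9}):
  P1: blocked at fork node W9 ∈ conditioning set.
  P2: blocked at fork node W9 ∈ conditioning set.
  P3: blocked at fork node W4 ∈ conditioning set.
  P4: blocked at fork node W10 ∈ conditioning set.
{W10, W4, W9} satisfies the backdoor criterion.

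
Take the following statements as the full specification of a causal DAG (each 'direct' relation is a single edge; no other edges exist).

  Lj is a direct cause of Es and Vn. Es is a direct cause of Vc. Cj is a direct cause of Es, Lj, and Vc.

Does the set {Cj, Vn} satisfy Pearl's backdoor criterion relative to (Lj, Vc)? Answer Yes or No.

No

Backdoor paths from Lj to Vc (paths whose first edge points into Lj):
  P1: Lj <- Cj -> Es -> Vc
  P2: Lj <- Cj -> Vc
Condition 1 (no descendant of Lj in the set): FAILS — Vn is a descendant of Lj.
Condition 2 (every backdoor path blocked by {Cj, Vn}):
  P1: blocked at fork node Cj ∈ conditioning set.
  P2: blocked at fork node Cj ∈ conditioning set.
{Cj, Vn} does not satisfy the backdoor criterion.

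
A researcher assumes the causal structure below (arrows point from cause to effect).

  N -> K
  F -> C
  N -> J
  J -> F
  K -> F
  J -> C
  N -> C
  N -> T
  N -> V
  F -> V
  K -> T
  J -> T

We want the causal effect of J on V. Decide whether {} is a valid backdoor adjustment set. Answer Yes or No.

Backdoor paths from J to V (paths whose first edge points into J):
  P1: J <- N -> K -> F -> V
  P2: J <- N -> T <- K -> F -> V
  P3: J <- N -> C <- F -> V
  P4: J <- N -> V
Condition 1 (no descendant of J in the set): holds — descendants of J are {C, F, T, V}; none are in {}.
Condition 2 (every backdoor path blocked by {}):
  P1: open — no interior node is in the conditioning set.
  P2: blocked at collider T (neither it nor any descendant is in the conditioning set).
  P3: blocked at collider C (neither it nor any descendant is in the conditioning set).
  P4: open — no interior node is in the conditioning set.
{} does not satisfy the backdoor criterion.

No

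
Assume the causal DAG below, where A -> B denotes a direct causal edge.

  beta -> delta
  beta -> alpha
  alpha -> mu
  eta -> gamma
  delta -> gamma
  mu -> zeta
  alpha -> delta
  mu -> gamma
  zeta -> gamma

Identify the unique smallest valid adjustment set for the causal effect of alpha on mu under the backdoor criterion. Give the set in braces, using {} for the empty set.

{}

Variables eligible for adjustment (non-descendants of alpha, excluding alpha and mu): {beta, eta}.
Backdoor paths from alpha to mu:
  P1: alpha <- beta -> delta -> gamma <- mu
  P2: alpha <- beta -> delta -> gamma <- zeta <- mu
Each backdoor path contains an unconditioned collider, so every path is already blocked with the empty conditioning set:
  P1: blocked at collider gamma (neither it nor any descendant is in the conditioning set).
  P2: blocked at collider gamma (neither it nor any descendant is in the conditioning set).
The empty set is therefore the unique smallest valid set.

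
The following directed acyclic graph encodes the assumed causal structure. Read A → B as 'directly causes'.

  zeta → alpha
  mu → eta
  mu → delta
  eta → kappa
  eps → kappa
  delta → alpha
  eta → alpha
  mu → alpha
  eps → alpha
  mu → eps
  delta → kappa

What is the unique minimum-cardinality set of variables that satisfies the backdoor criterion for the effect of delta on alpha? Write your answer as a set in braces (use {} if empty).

{mu}

Variables eligible for adjustment (non-descendants of delta, excluding delta and alpha): {eps, eta, mu, zeta}.
Backdoor paths from delta to alpha:
  P1: delta <- mu -> eps -> alpha
  P2: delta <- mu -> eps -> kappa <- eta -> alpha
  P3: delta <- mu -> eta -> alpha
  P4: delta <- mu -> eta -> kappa <- eps -> alpha
  P5: delta <- mu -> alpha
The empty set is not sufficient: P1 (delta <- mu -> eps -> alpha) has no collider blocking it and no conditioned non-collider, so it is open.
Try {mu}:
  P1: blocked at fork node mu ∈ conditioning set.
  P2: blocked at fork node mu ∈ conditioning set.
  P3: blocked at fork node mu ∈ conditioning set.
  P4: blocked at fork node mu ∈ conditioning set.
  P5: blocked at fork node mu ∈ conditioning set.
{mu} contains no descendant of delta and blocks every backdoor path.
No other singleton works — e.g. {zeta} leaves P1 open — so {mu} is the unique smallest valid adjustment set.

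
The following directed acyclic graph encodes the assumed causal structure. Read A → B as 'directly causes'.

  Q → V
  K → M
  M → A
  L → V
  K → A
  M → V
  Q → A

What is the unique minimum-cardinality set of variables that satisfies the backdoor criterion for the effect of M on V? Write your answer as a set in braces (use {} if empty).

Variables eligible for adjustment (non-descendants of M, excluding M and V): {K, L, Q}.
Backdoor paths from M to V:
  P1: M <- K -> A <- Q -> V
Each backdoor path contains an unconditioned collider, so every path is already blocked with the empty conditioning set:
  P1: blocked at collider A (neither it nor any descendant is in the conditioning set).
The empty set is therefore the unique smallest valid set.

{}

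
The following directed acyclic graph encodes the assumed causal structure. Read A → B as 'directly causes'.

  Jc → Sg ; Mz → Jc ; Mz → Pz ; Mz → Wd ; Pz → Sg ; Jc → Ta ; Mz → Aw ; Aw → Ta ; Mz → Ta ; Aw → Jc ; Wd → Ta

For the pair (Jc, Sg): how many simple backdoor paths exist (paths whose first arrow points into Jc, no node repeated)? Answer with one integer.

A backdoor path from Jc to Sg is any simple undirected path whose first edge points into Jc (i.e. leaves Jc via a parent).
Parents of Jc: {Aw, Mz}.
Enumerating:
  P1: Jc <- Mz -> Pz -> Sg
  P2: Jc <- Aw <- Mz -> Pz -> Sg
  P3: Jc <- Aw -> Ta <- Mz -> Pz -> Sg
  P4: Jc <- Aw -> Ta <- Wd <- Mz -> Pz -> Sg
That exhausts the simple backdoor paths. Count: 4.

4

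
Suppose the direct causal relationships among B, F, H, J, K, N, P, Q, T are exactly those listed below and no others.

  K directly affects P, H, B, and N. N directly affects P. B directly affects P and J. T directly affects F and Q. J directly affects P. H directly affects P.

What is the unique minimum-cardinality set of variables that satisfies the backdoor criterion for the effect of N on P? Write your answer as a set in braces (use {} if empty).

Variables eligible for adjustment (non-descendants of N, excluding N and P): {B, F, H, J, K, Q, T}.
Backdoor paths from N to P:
  P1: N <- K -> H -> P
  P2: N <- K -> B -> J -> P
  P3: N <- K -> B -> P
  P4: N <- K -> P
The empty set is not sufficient: P1 (N <- K -> H -> P) has no collider blocking it and no conditioned non-collider, so it is open.
Try {K}:
  P1: blocked at fork node K ∈ conditioning set.
  P2: blocked at fork node K ∈ conditioning set.
  P3: blocked at fork node K ∈ conditioning set.
  P4: blocked at fork node K ∈ conditioning set.
{K} contains no descendant of N and blocks every backdoor path.
No other singleton works — e.g. {T} leaves P1 open — so {K} is the unique smallest valid adjustment set.

{K}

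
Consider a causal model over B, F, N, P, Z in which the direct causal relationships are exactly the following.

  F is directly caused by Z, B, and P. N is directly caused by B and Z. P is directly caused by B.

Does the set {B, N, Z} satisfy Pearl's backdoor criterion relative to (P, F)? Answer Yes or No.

Yes

Backdoor paths from P to F (paths whose first edge points into P):
  P1: P <- B -> N <- Z -> F
  P2: P <- B -> F
Condition 1 (no descendant of P in the set): holds — descendants of P are {F}; none are in {B, N, Z}.
Condition 2 (every backdoor path blocked by {B, N, Z}):
  P1: blocked at fork node B ∈ conditioning set.
  P2: blocked at fork node B ∈ conditioning set.
{B, N, Z} satisfies the backdoor criterion.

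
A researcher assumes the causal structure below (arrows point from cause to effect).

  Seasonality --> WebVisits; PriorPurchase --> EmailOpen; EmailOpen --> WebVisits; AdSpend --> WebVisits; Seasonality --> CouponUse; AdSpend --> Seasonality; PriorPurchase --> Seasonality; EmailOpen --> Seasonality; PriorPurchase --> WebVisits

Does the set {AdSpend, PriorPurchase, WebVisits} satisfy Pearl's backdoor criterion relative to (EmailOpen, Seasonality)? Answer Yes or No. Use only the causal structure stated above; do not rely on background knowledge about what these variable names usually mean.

No

Backdoor paths from EmailOpen to Seasonality (paths whose first edge points into EmailOpen):
  P1: EmailOpen <- PriorPurchase -> Seasonality
  P2: EmailOpen <- PriorPurchase -> WebVisits <- AdSpend -> Seasonality
  P3: EmailOpen <- PriorPurchase -> WebVisits <- Seasonality
Condition 1 (no descendant of EmailOpen in the set): FAILS — WebVisits is a descendant of EmailOpen.
Condition 2 (every backdoor path blocked by {AdSpend, PriorPurchase, WebVisits}):
  P1: blocked at fork node PriorPurchase ∈ conditioning set.
  P2: blocked at fork node PriorPurchase ∈ conditioning set.
  P3: blocked at fork node PriorPurchase ∈ conditioning set.
{AdSpend, PriorPurchase, WebVisits} does not satisfy the backdoor criterion.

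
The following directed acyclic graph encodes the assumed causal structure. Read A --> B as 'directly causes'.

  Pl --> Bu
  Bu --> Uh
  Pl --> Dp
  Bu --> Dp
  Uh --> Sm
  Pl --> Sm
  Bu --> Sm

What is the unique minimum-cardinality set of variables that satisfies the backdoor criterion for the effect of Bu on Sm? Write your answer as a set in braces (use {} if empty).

{Pl}

Variables eligible for adjustment (non-descendants of Bu, excluding Bu and Sm): {Pl}.
Backdoor paths from Bu to Sm:
  P1: Bu <- Pl -> Sm
The empty set is not sufficient: P1 (Bu <- Pl -> Sm) has no collider blocking it and no conditioned non-collider, so it is open.
Try {Pl}:
  P1: blocked at fork node Pl ∈ conditioning set.
{Pl} contains no descendant of Bu and blocks every backdoor path.
{Pl} is the unique smallest valid adjustment set.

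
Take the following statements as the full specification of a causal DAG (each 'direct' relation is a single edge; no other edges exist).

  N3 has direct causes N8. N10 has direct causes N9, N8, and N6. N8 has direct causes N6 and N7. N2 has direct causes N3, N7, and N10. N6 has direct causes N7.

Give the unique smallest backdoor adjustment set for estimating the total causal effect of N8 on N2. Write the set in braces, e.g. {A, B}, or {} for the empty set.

{N6, N7}

Variables eligible for adjustment (non-descendants of N8, excluding N8 and N2): {N6, N7, N9}.
Backdoor paths from N8 to N2:
  P1: N8 <- N7 -> N6 -> N10 -> N2
  P2: N8 <- N7 -> N2
  P3: N8 <- N6 <- N7 -> N2
  P4: N8 <- N6 -> N10 -> N2
The empty set is not sufficient: P1 (N8 <- N7 -> N6 -> N10 -> N2) has no collider blocking it and no conditioned non-collider, so it is open.
Try {N6, N7}:
  P1: blocked at fork node N7 ∈ conditioning set.
  P2: blocked at fork node N7 ∈ conditioning set.
  P3: blocked at chain node N6 ∈ conditioning set.
  P4: blocked at fork node N6 ∈ conditioning set.
{N6, N7} contains no descendant of N8 and blocks every backdoor path.
Every element of {N6, N7} is needed (dropping N6 leaves P4 open; dropping N7 leaves P2 open), so no proper subset is valid.
Among all size-2 subsets of the eligible variables, only {N6, N7} blocks every backdoor path, so it is the unique smallest valid adjustment set.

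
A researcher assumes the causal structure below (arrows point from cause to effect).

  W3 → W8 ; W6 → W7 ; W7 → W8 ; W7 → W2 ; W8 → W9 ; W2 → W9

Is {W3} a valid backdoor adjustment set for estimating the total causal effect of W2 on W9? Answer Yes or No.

No

Backdoor paths from W2 to W9 (paths whose first edge points into W2):
  P1: W2 <- W7 -> W8 -> W9
Condition 1 (no descendant of W2 in the set): holds — descendants of W2 are {W9}; none are in {W3}.
Condition 2 (every backdoor path blocked by {W3}):
  P1: open — no interior node is in the conditioning set.
{W3} does not satisfy the backdoor criterion.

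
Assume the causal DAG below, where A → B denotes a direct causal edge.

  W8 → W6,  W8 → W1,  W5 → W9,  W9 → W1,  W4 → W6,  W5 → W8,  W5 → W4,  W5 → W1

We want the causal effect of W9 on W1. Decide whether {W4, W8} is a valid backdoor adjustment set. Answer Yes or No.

No

Backdoor paths from W9 to W1 (paths whose first edge points into W9):
  P1: W9 <- W5 -> W8 -> W1
  P2: W9 <- W5 -> W1
  P3: W9 <- W5 -> W4 -> W6 <- W8 -> W1
Condition 1 (no descendant of W9 in the set): holds — descendants of W9 are {W1}; none are in {W4, W8}.
Condition 2 (every backdoor path blocked by {W4, W8}):
  P1: blocked at chain node W8 ∈ conditioning set.
  P2: open — no interior node is in the conditioning set.
  P3: blocked at chain node W4 ∈ conditioning set.
{W4, W8} does not satisfy the backdoor criterion.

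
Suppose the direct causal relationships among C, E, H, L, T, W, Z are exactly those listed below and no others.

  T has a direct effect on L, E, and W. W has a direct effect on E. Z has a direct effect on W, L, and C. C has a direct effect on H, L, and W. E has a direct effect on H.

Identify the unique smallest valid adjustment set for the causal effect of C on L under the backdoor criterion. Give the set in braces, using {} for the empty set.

Variables eligible for adjustment (non-descendants of C, excluding C and L): {T, Z}.
Backdoor paths from C to L:
  P1: C <- Z -> L
  P2: C <- Z -> W <- T -> L
  P3: C <- Z -> W -> E <- T -> L
The empty set is not sufficient: P1 (C <- Z -> L) has no collider blocking it and no conditioned non-collider, so it is open.
Try {Z}:
  P1: blocked at fork node Z ∈ conditioning set.
  P2: blocked at fork node Z ∈ conditioning set.
  P3: blocked at fork node Z ∈ conditioning set.
{Z} contains no descendant of C and blocks every backdoor path.
No other singleton works — e.g. {T} leaves P1 open — so {Z} is the unique smallest valid adjustment set.

{Z}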